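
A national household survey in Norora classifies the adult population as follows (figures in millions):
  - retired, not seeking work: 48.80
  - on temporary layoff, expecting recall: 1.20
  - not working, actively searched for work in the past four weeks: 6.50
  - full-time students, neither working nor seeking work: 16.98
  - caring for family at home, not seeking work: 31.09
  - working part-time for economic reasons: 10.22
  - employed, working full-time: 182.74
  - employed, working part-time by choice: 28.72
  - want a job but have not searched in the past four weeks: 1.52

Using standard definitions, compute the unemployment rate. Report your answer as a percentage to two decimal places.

Employed = 10.22 + 182.74 + 28.72 = 221.68 million (anyone who worked, including part-time for economic reasons, counts as employed).
Unemployed = 1.20 + 6.50 = 7.70 million (jobless and actively searching, or on temporary layoff).
Labor force = 221.68 + 7.70 = 229.38 million.
Unemployment rate = 7.70 / 229.38 = 3.36%.

Unemployment rate ≈ 3.36%.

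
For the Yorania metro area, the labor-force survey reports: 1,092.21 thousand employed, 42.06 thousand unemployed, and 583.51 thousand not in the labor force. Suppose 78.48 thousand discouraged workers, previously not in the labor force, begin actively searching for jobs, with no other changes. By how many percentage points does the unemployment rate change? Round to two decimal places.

The unemployment rate changes by +6.23 percentage points.

Initially, labor force = 1,092.21 + 42.06 = 1,134.27 thousand, so u = 42.06/1,134.27 = 3.71%.
After the change, unemployed and labor force both rise by 78.48 → E = 1,092.21, U = 120.54, labor force = 1,212.75 thousand.
New unemployment rate = 120.54 / 1,212.75 = 9.94%.
Change = 9.94% − 3.71% = +6.23 percentage points.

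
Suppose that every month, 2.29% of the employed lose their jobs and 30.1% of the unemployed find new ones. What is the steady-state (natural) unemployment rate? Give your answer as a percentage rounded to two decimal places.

Steady-state unemployment rate ≈ 7.07%.

At steady state the flows balance: s·E = f·U, so U/(E+U) = s/(s+f).
u* = 2.29 / (2.29 + 30.1) = 2.29 / 32.39 = 7.07%.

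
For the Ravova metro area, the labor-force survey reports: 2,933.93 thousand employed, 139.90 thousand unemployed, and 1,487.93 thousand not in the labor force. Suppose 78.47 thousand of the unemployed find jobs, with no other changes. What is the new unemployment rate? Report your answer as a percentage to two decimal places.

New unemployment rate ≈ 2.00%.

Initially, labor force = 2,933.93 + 139.90 = 3,073.83 thousand, so u = 139.90/3,073.83 = 4.55%.
After the change, unemployed falls and employed rises by 78.47; labor force unchanged → E = 3,012.40, U = 61.43, labor force = 3,073.83 thousand.
New unemployment rate = 61.43 / 3,073.83 = 2.00%.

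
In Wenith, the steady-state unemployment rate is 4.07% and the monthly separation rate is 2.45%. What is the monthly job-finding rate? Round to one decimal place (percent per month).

Job-finding rate ≈ 57.7% per month.

From u* = s/(s+f): f = s·(1−u)/u.
f = 2.45 × (1 − 0.0407) / 0.0407 = 2.3503 / 0.0407 ≈ 57.7% per month.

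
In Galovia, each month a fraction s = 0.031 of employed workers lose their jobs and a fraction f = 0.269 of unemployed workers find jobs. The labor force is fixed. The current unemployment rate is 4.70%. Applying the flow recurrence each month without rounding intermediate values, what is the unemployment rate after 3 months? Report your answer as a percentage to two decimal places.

With a fixed labor force, u_{t+1} = u_t + s·(1−u_t) − f·u_t = u_t·(1−s−f) + s.
Here 1−s−f = 0.700 and s = 0.031.
u_1 = 0.047000 × 0.700 + 0.031 = 0.063900.
u_2 = 0.063900 × 0.700 + 0.031 = 0.075730.
u_3 = 0.075730 × 0.700 + 0.031 = 0.084011.

Unemployment rate after three months ≈ 8.40%.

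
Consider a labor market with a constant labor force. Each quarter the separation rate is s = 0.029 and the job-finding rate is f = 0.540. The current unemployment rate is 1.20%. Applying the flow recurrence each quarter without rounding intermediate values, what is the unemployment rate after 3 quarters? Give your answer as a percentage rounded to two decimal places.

With a fixed labor force, u_{t+1} = u_t + s·(1−u_t) − f·u_t = u_t·(1−s−f) + s.
Here 1−s−f = 0.431 and s = 0.029.
u_1 = 0.012000 × 0.431 + 0.029 = 0.034172.
u_2 = 0.034172 × 0.431 + 0.029 = 0.043728.
u_3 = 0.043728 × 0.431 + 0.029 = 0.047847.

Unemployment rate after three quarters ≈ 4.78%.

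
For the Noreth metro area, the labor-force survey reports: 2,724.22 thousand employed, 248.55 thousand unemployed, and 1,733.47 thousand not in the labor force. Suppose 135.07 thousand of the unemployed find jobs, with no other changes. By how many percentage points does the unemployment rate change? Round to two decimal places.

The unemployment rate changes by −4.54 percentage points.

Initially, labor force = 2,724.22 + 248.55 = 2,972.77 thousand, so u = 248.55/2,972.77 = 8.36%.
After the change, unemployed falls and employed rises by 135.07; labor force unchanged → E = 2,859.29, U = 113.48, labor force = 2,972.77 thousand.
New unemployment rate = 113.48 / 2,972.77 = 3.82%.
Change = 3.82% − 8.36% = −4.54 percentage points.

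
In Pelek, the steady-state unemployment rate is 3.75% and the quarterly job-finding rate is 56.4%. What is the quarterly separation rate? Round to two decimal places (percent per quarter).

Separation rate ≈ 2.20% per quarter.

From u* = s/(s+f): s = u·f/(1−u).
s = 0.0375 × 56.4 / (1 − 0.0375) = 2.1150 / 0.9625 ≈ 2.20% per quarter.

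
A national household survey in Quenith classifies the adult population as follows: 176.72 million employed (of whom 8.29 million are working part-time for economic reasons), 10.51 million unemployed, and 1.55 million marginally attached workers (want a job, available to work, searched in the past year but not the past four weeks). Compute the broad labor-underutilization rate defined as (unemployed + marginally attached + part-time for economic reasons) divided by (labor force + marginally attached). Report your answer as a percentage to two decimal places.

Labor force = 176.72 + 10.51 = 187.23 million.
Numerator = 10.51 + 1.55 + 8.29 = 20.35 million.
Denominator = 187.23 + 1.55 = 188.78 million.
Broad rate = 20.35 / 188.78 = 10.78%.

Broad underutilization rate ≈ 10.78%.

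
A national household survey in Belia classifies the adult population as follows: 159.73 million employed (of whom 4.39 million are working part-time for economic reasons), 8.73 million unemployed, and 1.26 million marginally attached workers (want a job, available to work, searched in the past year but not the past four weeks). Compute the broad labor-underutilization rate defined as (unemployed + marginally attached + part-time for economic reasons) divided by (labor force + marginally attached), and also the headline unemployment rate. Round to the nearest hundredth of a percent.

Broad underutilization rate ≈ 8.47%; headline unemployment rate ≈ 5.18%.

Labor force = 159.73 + 8.73 = 168.46 million.
Numerator = 8.73 + 1.26 + 4.39 = 14.38 million.
Denominator = 168.46 + 1.26 = 169.72 million.
Broad rate = 14.38 / 169.72 = 8.47%.
Headline unemployment rate = 8.73 / 168.46 = 5.18%.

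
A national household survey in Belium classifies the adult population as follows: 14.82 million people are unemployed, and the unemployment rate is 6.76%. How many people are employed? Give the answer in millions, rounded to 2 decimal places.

Labor force = U / u = 14.82 / 0.0676 ≈ 219.23 million.
Employed = labor force − unemployed = 219.23 − 14.82 = 204.41 million.

About 204.41 million are employed.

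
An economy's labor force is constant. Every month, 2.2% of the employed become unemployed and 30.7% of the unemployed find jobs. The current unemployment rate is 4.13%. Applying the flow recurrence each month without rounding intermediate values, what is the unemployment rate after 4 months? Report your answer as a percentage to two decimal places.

With a fixed labor force, u_{t+1} = u_t + s·(1−u_t) − f·u_t = u_t·(1−s−f) + s.
Here 1−s−f = 0.671 and s = 0.022.
u_1 = 0.041300 × 0.671 + 0.022 = 0.049712.
u_2 = 0.049712 × 0.671 + 0.022 = 0.055357.
u_3 = 0.055357 × 0.671 + 0.022 = 0.059145.
u_4 = 0.059145 × 0.671 + 0.022 = 0.061686.

Unemployment rate after four months ≈ 6.17%.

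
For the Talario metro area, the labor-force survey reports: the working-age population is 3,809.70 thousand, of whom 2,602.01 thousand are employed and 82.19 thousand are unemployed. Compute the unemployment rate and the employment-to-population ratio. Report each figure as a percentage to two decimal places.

Unemployment rate ≈ 3.06%; employment-population ratio ≈ 68.30%.

Labor force = employed + unemployed = 2,602.01 + 82.19 = 2,684.20 thousand.
Unemployment rate = 82.19 / 2,684.20 = 3.06%.
Employment-population ratio = 2,602.01 / 3,809.70 = 68.30%.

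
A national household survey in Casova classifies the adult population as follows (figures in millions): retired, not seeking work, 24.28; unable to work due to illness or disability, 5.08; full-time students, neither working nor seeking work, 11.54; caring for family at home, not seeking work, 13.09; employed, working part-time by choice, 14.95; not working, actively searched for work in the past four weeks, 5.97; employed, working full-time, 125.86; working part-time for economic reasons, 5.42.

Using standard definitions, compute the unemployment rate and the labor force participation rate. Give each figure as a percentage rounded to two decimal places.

Employed = 14.95 + 125.86 + 5.42 = 146.23 million (anyone who worked, including part-time for economic reasons, counts as employed).
Unemployed = 5.97 million.
Labor force = 146.23 + 5.97 = 152.20 million.
Not in labor force = 24.28 + 5.08 + 11.54 + 13.09 = 53.99 million (those not working and not actively searching are outside the labor force).
Civilian working-age population = 152.20 + 53.99 = 206.19 million.
Unemployment rate = 5.97 / 152.20 = 3.92%.
Labor force participation rate = 152.20 / 206.19 = 73.82%.

Unemployment rate ≈ 3.92%; labor force participation rate ≈ 73.82%.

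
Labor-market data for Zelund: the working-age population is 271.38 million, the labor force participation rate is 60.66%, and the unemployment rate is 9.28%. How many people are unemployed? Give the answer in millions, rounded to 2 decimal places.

Labor force = 0.6066 × 271.38 = 164.62 million.
Unemployed = 0.0928 × 164.62 ≈ 15.28 million.

About 15.28 million are unemployed.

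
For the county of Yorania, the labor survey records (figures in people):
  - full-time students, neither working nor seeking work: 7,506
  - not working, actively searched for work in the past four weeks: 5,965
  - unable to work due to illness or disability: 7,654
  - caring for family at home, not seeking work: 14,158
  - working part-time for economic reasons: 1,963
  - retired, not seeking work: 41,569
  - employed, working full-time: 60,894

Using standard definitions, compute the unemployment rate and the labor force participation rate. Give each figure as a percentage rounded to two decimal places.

Employed = 1,963 + 60,894 = 62,857 (anyone who worked, including part-time for economic reasons, counts as employed).
Unemployed = 5,965.
Labor force = 62,857 + 5,965 = 68,822.
Not in labor force = 7,506 + 7,654 + 14,158 + 41,569 = 70,887 (those not working and not actively searching are outside the labor force).
Civilian working-age population = 68,822 + 70,887 = 139,709.
Unemployment rate = 5,965 / 68,822 = 8.67%.
Labor force participation rate = 68,822 / 139,709 = 49.26%.

Unemployment rate ≈ 8.67%; labor force participation rate ≈ 49.26%.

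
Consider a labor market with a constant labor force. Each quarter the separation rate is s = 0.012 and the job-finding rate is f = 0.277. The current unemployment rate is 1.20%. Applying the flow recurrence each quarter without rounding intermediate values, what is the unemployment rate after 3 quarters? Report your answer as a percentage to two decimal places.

With a fixed labor force, u_{t+1} = u_t + s·(1−u_t) − f·u_t = u_t·(1−s−f) + s.
Here 1−s−f = 0.711 and s = 0.012.
u_1 = 0.012000 × 0.711 + 0.012 = 0.020532.
u_2 = 0.020532 × 0.711 + 0.012 = 0.026598.
u_3 = 0.026598 × 0.711 + 0.012 = 0.030911.

Unemployment rate after three quarters ≈ 3.09%.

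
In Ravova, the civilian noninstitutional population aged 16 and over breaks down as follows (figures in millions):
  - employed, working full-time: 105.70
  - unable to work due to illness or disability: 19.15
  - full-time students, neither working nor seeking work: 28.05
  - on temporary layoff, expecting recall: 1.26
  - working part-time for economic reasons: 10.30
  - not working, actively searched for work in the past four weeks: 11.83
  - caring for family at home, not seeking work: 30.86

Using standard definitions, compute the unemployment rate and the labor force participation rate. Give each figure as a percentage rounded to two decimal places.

Employed = 105.70 + 10.30 = 116.00 million (anyone who worked, including part-time for economic reasons, counts as employed).
Unemployed = 1.26 + 11.83 = 13.09 million (jobless and actively searching, or on temporary layoff).
Labor force = 116.00 + 13.09 = 129.09 million.
Not in labor force = 19.15 + 28.05 + 30.86 = 78.06 million (those not working and not actively searching are outside the labor force).
Civilian working-age population = 129.09 + 78.06 = 207.15 million.
Unemployment rate = 13.09 / 129.09 = 10.14%.
Labor force participation rate = 129.09 / 207.15 = 62.32%.

Unemployment rate ≈ 10.14%; labor force participation rate ≈ 62.32%.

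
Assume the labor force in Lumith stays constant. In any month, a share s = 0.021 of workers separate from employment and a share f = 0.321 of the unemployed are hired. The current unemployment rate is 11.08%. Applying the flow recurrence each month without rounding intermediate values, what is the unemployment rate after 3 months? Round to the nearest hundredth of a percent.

With a fixed labor force, u_{t+1} = u_t + s·(1−u_t) − f·u_t = u_t·(1−s−f) + s.
Here 1−s−f = 0.658 and s = 0.021.
u_1 = 0.110800 × 0.658 + 0.021 = 0.093906.
u_2 = 0.093906 × 0.658 + 0.021 = 0.082790.
u_3 = 0.082790 × 0.658 + 0.021 = 0.075476.

Unemployment rate after three months ≈ 7.55%.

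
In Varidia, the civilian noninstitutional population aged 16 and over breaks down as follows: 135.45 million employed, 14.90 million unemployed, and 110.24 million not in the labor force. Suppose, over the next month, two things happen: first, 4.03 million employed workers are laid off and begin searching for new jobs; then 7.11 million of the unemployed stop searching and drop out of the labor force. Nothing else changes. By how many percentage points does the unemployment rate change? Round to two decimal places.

The unemployment rate changes by −1.66 percentage points.

Initially, labor force = 135.45 + 14.90 = 150.35 million, so u = 14.90/150.35 = 9.91%.
After the first change, employed falls and unemployed rises by 4.03; labor force unchanged → E = 131.42, U = 18.93, labor force = 150.35 million.
After the second change, unemployed and labor force both fall by 7.11 → E = 131.42, U = 11.82, labor force = 143.24 million.
New unemployment rate = 11.82 / 143.24 = 8.25%.
Change = 8.25% − 9.91% = −1.66 percentage points.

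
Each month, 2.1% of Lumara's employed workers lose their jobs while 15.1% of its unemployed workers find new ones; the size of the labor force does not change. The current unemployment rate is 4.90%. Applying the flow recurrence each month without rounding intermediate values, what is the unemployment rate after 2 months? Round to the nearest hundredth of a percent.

Unemployment rate after two months ≈ 7.20%.

With a fixed labor force, u_{t+1} = u_t + s·(1−u_t) − f·u_t = u_t·(1−s−f) + s.
Here 1−s−f = 0.828 and s = 0.021.
u_1 = 0.049000 × 0.828 + 0.021 = 0.061572.
u_2 = 0.061572 × 0.828 + 0.021 = 0.071982.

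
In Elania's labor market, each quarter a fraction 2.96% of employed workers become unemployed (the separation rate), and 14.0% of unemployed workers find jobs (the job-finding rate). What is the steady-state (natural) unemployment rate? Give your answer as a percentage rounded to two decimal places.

Steady-state unemployment rate ≈ 17.45%.

At steady state the flows balance: s·E = f·U, so U/(E+U) = s/(s+f).
u* = 2.96 / (2.96 + 14.0) = 2.96 / 16.96 = 17.45%.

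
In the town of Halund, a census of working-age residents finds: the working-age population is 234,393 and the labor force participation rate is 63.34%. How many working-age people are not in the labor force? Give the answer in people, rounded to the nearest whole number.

Share not in the labor force = 1 − 0.6334 = 0.3666.
Not in labor force = 0.3666 × 234,393 ≈ 85,928.

About 85,928 are not in the labor force.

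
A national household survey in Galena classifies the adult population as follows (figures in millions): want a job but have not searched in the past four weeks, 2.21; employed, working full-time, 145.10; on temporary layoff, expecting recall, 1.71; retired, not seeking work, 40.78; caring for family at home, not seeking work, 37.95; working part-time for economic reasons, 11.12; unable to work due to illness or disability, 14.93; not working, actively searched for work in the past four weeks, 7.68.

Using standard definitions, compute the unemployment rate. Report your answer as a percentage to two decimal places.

Unemployment rate ≈ 5.67%.

Employed = 145.10 + 11.12 = 156.22 million (anyone who worked, including part-time for economic reasons, counts as employed).
Unemployed = 1.71 + 7.68 = 9.39 million (jobless and actively searching, or on temporary layoff).
Labor force = 156.22 + 9.39 = 165.61 million.
Unemployment rate = 9.39 / 165.61 = 5.67%.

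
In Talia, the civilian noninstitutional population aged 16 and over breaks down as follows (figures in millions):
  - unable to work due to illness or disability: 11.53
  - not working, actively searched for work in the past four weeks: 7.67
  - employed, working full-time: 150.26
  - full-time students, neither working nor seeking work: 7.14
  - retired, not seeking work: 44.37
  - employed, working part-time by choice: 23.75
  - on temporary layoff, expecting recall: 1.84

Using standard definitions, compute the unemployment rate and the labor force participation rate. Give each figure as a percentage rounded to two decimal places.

Employed = 150.26 + 23.75 = 174.01 million.
Unemployed = 7.67 + 1.84 = 9.51 million (jobless and actively searching, or on temporary layoff).
Labor force = 174.01 + 9.51 = 183.52 million.
Not in labor force = 11.53 + 7.14 + 44.37 = 63.04 million (those not working and not actively searching are outside the labor force).
Civilian working-age population = 183.52 + 63.04 = 246.56 million.
Unemployment rate = 9.51 / 183.52 = 5.18%.
Labor force participation rate = 183.52 / 246.56 = 74.43%.

Unemployment rate ≈ 5.18%; labor force participation rate ≈ 74.43%.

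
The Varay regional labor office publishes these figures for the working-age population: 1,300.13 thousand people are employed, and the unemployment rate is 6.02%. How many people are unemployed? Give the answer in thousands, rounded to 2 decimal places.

About 83.28 thousand are unemployed.

Let U be the number unemployed. The labor force is E + U, and U/(E+U) = 0.0602.
So U = 0.0602 × 1,300.13 / (1 − 0.0602) = 78.2678 / 0.9398 ≈ 83.28 thousand.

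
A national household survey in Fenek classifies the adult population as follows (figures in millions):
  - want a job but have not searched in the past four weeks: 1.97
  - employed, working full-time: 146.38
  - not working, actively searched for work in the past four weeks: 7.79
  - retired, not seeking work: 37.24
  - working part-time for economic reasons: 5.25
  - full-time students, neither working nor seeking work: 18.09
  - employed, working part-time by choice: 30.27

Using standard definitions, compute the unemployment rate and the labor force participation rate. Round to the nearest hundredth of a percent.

Unemployment rate ≈ 4.11%; labor force participation rate ≈ 76.80%.

Employed = 146.38 + 5.25 + 30.27 = 181.90 million (anyone who worked, including part-time for economic reasons, counts as employed).
Unemployed = 7.79 million.
Labor force = 181.90 + 7.79 = 189.69 million.
Not in labor force = 1.97 + 37.24 + 18.09 = 57.30 million (those not working and not actively searching are outside the labor force — including those who want a job but have given up searching).
Civilian working-age population = 189.69 + 57.30 = 246.99 million.
Unemployment rate = 7.79 / 189.69 = 4.11%.
Labor force participation rate = 189.69 / 246.99 = 76.80%.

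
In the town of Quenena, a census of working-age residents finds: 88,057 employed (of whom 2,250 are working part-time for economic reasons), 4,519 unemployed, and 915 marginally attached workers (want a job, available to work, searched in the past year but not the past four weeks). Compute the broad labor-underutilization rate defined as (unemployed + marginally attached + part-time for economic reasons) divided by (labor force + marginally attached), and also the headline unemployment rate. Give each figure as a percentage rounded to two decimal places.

Broad underutilization rate ≈ 8.22%; headline unemployment rate ≈ 4.88%.

Labor force = 88,057 + 4,519 = 92,576.
Numerator = 4,519 + 915 + 2,250 = 7,684.
Denominator = 92,576 + 915 = 93,491.
Broad rate = 7,684 / 93,491 = 8.22%.
Headline unemployment rate = 4,519 / 92,576 = 4.88%.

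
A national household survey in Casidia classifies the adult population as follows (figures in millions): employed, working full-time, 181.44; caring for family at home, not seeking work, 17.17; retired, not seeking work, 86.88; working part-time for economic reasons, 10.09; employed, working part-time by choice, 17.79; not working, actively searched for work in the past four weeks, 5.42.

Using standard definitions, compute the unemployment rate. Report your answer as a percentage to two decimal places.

Employed = 181.44 + 10.09 + 17.79 = 209.32 million (anyone who worked, including part-time for economic reasons, counts as employed).
Unemployed = 5.42 million.
Labor force = 209.32 + 5.42 = 214.74 million.
Unemployment rate = 5.42 / 214.74 = 2.52%.

Unemployment rate ≈ 2.52%.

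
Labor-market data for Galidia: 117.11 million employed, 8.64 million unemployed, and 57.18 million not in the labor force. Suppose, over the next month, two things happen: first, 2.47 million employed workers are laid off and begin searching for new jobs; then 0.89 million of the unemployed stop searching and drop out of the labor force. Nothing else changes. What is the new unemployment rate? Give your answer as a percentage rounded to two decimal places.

Initially, labor force = 117.11 + 8.64 = 125.75 million, so u = 8.64/125.75 = 6.87%.
After the first change, employed falls and unemployed rises by 2.47; labor force unchanged → E = 114.64, U = 11.11, labor force = 125.75 million.
After the second change, unemployed and labor force both fall by 0.89 → E = 114.64, U = 10.22, labor force = 124.86 million.
New unemployment rate = 10.22 / 124.86 = 8.19%.

New unemployment rate ≈ 8.19%.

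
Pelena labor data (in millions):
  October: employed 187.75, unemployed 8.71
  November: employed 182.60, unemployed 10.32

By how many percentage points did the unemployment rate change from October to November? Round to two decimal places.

October: labor force = 187.75 + 8.71 = 196.46; u = 8.71/196.46 = 4.43%.
November: labor force = 182.60 + 10.32 = 192.92; u = 10.32/192.92 = 5.35%.
Change = 5.35% − 4.43% = +0.92 pp.

The unemployment rate changed by +0.92 percentage points.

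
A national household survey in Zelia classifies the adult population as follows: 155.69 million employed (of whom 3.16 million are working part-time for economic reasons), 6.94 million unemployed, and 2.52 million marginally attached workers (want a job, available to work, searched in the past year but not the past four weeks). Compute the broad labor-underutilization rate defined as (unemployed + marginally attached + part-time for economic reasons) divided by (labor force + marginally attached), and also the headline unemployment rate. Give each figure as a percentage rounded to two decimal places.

Labor force = 155.69 + 6.94 = 162.63 million.
Numerator = 6.94 + 2.52 + 3.16 = 12.62 million.
Denominator = 162.63 + 2.52 = 165.15 million.
Broad rate = 12.62 / 165.15 = 7.64%.
Headline unemployment rate = 6.94 / 162.63 = 4.27%.

Broad underutilization rate ≈ 7.64%; headline unemployment rate ≈ 4.27%.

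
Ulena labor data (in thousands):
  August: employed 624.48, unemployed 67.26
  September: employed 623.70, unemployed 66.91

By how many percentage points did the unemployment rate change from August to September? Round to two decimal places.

The unemployment rate changed by −0.03 percentage points.

August: labor force = 624.48 + 67.26 = 691.74; u = 67.26/691.74 = 9.72%.
September: labor force = 623.70 + 66.91 = 690.61; u = 66.91/690.61 = 9.69%.
Change = 9.69% − 9.72% = −0.03 pp.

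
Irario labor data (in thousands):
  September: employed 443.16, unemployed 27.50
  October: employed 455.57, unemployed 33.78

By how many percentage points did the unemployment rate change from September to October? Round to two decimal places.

The unemployment rate changed by +1.06 percentage points.

September: labor force = 443.16 + 27.50 = 470.66; u = 27.50/470.66 = 5.84%.
October: labor force = 455.57 + 33.78 = 489.35; u = 33.78/489.35 = 6.90%.
Change = 6.90% − 5.84% = +1.06 pp.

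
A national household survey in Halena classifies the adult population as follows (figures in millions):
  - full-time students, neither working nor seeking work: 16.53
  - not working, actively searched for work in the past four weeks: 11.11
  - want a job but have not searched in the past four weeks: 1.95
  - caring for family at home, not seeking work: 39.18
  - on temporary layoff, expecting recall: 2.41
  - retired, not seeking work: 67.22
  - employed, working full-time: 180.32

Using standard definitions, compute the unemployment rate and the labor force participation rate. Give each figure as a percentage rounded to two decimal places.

Employed = 180.32 million.
Unemployed = 11.11 + 2.41 = 13.52 million (jobless and actively searching, or on temporary layoff).
Labor force = 180.32 + 13.52 = 193.84 million.
Not in labor force = 16.53 + 1.95 + 39.18 + 67.22 = 124.88 million (those not working and not actively searching are outside the labor force — including those who want a job but have given up searching).
Civilian working-age population = 193.84 + 124.88 = 318.72 million.
Unemployment rate = 13.52 / 193.84 = 6.97%.
Labor force participation rate = 193.84 / 318.72 = 60.82%.

Unemployment rate ≈ 6.97%; labor force participation rate ≈ 60.82%.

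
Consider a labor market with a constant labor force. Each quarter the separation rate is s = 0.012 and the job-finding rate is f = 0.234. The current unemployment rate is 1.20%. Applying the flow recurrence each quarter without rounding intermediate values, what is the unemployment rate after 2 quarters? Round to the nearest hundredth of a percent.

With a fixed labor force, u_{t+1} = u_t + s·(1−u_t) − f·u_t = u_t·(1−s−f) + s.
Here 1−s−f = 0.754 and s = 0.012.
u_1 = 0.012000 × 0.754 + 0.012 = 0.021048.
u_2 = 0.021048 × 0.754 + 0.012 = 0.027870.

Unemployment rate after two quarters ≈ 2.79%.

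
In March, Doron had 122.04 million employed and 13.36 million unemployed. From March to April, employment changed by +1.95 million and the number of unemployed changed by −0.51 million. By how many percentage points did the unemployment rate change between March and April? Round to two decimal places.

March: labor force = 122.04 + 13.36 = 135.40; u = 13.36/135.40 = 9.87%.
April: labor force = 123.99 + 12.85 = 136.84; u = 12.85/136.84 = 9.39%.
Change = 9.39% − 9.87% = −0.48 pp.

The unemployment rate changed by −0.48 percentage points.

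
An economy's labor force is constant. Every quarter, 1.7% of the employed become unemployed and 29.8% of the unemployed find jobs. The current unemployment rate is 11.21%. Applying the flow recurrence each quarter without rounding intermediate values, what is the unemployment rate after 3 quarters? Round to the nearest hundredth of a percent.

Unemployment rate after three quarters ≈ 7.27%.

With a fixed labor force, u_{t+1} = u_t + s·(1−u_t) − f·u_t = u_t·(1−s−f) + s.
Here 1−s−f = 0.685 and s = 0.017.
u_1 = 0.112100 × 0.685 + 0.017 = 0.093789.
u_2 = 0.093789 × 0.685 + 0.017 = 0.081245.
u_3 = 0.081245 × 0.685 + 0.017 = 0.072653.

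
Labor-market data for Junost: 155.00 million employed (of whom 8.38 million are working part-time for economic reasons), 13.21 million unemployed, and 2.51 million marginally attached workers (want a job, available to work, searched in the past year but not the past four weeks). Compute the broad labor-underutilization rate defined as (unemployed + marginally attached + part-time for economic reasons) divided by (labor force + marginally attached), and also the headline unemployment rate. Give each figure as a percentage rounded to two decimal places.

Broad underutilization rate ≈ 14.12%; headline unemployment rate ≈ 7.85%.

Labor force = 155.00 + 13.21 = 168.21 million.
Numerator = 13.21 + 2.51 + 8.38 = 24.10 million.
Denominator = 168.21 + 2.51 = 170.72 million.
Broad rate = 24.10 / 170.72 = 14.12%.
Headline unemployment rate = 13.21 / 168.21 = 7.85%.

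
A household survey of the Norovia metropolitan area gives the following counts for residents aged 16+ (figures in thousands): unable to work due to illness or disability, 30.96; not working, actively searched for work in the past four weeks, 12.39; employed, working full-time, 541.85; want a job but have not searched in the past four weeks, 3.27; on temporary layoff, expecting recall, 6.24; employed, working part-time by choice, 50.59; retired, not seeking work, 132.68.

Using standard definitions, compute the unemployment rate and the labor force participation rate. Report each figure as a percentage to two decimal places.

Employed = 541.85 + 50.59 = 592.44 thousand.
Unemployed = 12.39 + 6.24 = 18.63 thousand (jobless and actively searching, or on temporary layoff).
Labor force = 592.44 + 18.63 = 611.07 thousand.
Not in labor force = 30.96 + 3.27 + 132.68 = 166.91 thousand (those not working and not actively searching are outside the labor force — including those who want a job but have given up searching).
Civilian working-age population = 611.07 + 166.91 = 777.98 thousand.
Unemployment rate = 18.63 / 611.07 = 3.05%.
Labor force participation rate = 611.07 / 777.98 = 78.55%.

Unemployment rate ≈ 3.05%; labor force participation rate ≈ 78.55%.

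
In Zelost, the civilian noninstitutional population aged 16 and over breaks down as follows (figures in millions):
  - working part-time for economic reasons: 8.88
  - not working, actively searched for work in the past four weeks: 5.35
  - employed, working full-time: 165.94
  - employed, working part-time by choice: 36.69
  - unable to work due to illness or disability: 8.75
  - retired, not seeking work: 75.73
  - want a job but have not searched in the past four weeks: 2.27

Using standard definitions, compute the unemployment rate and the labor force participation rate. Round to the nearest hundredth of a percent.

Unemployment rate ≈ 2.47%; labor force participation rate ≈ 71.43%.

Employed = 8.88 + 165.94 + 36.69 = 211.51 million (anyone who worked, including part-time for economic reasons, counts as employed).
Unemployed = 5.35 million.
Labor force = 211.51 + 5.35 = 216.86 million.
Not in labor force = 8.75 + 75.73 + 2.27 = 86.75 million (those not working and not actively searching are outside the labor force — including those who want a job but have given up searching).
Civilian working-age population = 216.86 + 86.75 = 303.61 million.
Unemployment rate = 5.35 / 216.86 = 2.47%.
Labor force participation rate = 216.86 / 303.61 = 71.43%.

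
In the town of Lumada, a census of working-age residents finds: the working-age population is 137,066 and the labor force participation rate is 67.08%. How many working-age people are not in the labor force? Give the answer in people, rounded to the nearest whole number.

Share not in the labor force = 1 − 0.6708 = 0.3292.
Not in labor force = 0.3292 × 137,066 ≈ 45,122.

About 45,122 are not in the labor force.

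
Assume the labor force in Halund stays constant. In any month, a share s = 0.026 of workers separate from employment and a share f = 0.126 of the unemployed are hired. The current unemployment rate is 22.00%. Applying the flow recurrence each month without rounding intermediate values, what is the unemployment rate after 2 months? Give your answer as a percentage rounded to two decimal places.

With a fixed labor force, u_{t+1} = u_t + s·(1−u_t) − f·u_t = u_t·(1−s−f) + s.
Here 1−s−f = 0.848 and s = 0.026.
u_1 = 0.220000 × 0.848 + 0.026 = 0.212560.
u_2 = 0.212560 × 0.848 + 0.026 = 0.206251.

Unemployment rate after two months ≈ 20.63%.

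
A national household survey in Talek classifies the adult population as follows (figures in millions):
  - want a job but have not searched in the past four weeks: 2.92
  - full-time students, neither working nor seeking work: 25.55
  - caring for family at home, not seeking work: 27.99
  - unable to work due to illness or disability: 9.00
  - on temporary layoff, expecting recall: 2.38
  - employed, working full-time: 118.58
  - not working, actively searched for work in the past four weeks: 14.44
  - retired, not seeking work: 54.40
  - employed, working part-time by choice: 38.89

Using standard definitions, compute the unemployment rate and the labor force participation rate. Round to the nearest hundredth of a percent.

Employed = 118.58 + 38.89 = 157.47 million.
Unemployed = 2.38 + 14.44 = 16.82 million (jobless and actively searching, or on temporary layoff).
Labor force = 157.47 + 16.82 = 174.29 million.
Not in labor force = 2.92 + 25.55 + 27.99 + 9.00 + 54.40 = 119.86 million (those not working and not actively searching are outside the labor force — including those who want a job but have given up searching).
Civilian working-age population = 174.29 + 119.86 = 294.15 million.
Unemployment rate = 16.82 / 174.29 = 9.65%.
Labor force participation rate = 174.29 / 294.15 = 59.25%.

Unemployment rate ≈ 9.65%; labor force participation rate ≈ 59.25%.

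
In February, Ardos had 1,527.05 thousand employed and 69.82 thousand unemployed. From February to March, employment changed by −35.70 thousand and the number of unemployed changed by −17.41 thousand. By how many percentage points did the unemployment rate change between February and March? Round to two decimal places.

The unemployment rate changed by −0.98 percentage points.

February: labor force = 1,527.05 + 69.82 = 1,596.87; u = 69.82/1,596.87 = 4.37%.
March: labor force = 1,491.35 + 52.41 = 1,543.76; u = 52.41/1,543.76 = 3.39%.
Change = 3.39% − 4.37% = −0.98 pp.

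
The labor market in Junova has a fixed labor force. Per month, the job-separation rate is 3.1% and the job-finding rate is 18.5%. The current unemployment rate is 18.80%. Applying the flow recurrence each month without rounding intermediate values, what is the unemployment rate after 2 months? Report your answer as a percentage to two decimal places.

Unemployment rate after two months ≈ 17.09%.

With a fixed labor force, u_{t+1} = u_t + s·(1−u_t) − f·u_t = u_t·(1−s−f) + s.
Here 1−s−f = 0.784 and s = 0.031.
u_1 = 0.188000 × 0.784 + 0.031 = 0.178392.
u_2 = 0.178392 × 0.784 + 0.031 = 0.170859.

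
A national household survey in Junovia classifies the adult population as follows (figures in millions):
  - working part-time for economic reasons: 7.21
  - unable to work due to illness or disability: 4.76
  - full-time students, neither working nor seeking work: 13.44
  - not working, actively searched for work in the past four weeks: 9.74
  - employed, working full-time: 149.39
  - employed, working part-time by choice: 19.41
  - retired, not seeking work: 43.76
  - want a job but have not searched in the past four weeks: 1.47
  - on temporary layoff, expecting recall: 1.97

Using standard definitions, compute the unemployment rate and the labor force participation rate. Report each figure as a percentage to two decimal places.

Unemployment rate ≈ 6.24%; labor force participation rate ≈ 74.74%.

Employed = 7.21 + 149.39 + 19.41 = 176.01 million (anyone who worked, including part-time for economic reasons, counts as employed).
Unemployed = 9.74 + 1.97 = 11.71 million (jobless and actively searching, or on temporary layoff).
Labor force = 176.01 + 11.71 = 187.72 million.
Not in labor force = 4.76 + 13.44 + 43.76 + 1.47 = 63.43 million (those not working and not actively searching are outside the labor force — including those who want a job but have given up searching).
Civilian working-age population = 187.72 + 63.43 = 251.15 million.
Unemployment rate = 11.71 / 187.72 = 6.24%.
Labor force participation rate = 187.72 / 251.15 = 74.74%.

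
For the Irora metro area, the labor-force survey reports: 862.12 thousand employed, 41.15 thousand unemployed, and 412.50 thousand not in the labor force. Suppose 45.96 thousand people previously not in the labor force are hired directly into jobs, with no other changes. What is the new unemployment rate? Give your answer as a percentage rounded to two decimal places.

Initially, labor force = 862.12 + 41.15 = 903.27 thousand, so u = 41.15/903.27 = 4.56%.
After the change, employed and labor force both rise by 45.96; unemployed unchanged → E = 908.08, U = 41.15, labor force = 949.23 thousand.
New unemployment rate = 41.15 / 949.23 = 4.34%.

New unemployment rate ≈ 4.34%.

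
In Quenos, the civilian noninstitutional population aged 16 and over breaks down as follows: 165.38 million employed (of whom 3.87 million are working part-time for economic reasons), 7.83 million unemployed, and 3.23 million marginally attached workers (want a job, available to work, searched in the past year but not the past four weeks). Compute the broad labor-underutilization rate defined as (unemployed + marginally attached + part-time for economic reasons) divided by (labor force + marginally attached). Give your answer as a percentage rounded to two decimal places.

Labor force = 165.38 + 7.83 = 173.21 million.
Numerator = 7.83 + 3.23 + 3.87 = 14.93 million.
Denominator = 173.21 + 3.23 = 176.44 million.
Broad rate = 14.93 / 176.44 = 8.46%.

Broad underutilization rate ≈ 8.46%.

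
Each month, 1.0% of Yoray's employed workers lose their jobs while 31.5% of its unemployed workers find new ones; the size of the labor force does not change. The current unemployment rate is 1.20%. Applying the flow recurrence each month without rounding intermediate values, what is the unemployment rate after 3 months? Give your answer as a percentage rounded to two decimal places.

Unemployment rate after three months ≈ 2.50%.

With a fixed labor force, u_{t+1} = u_t + s·(1−u_t) − f·u_t = u_t·(1−s−f) + s.
Here 1−s−f = 0.675 and s = 0.010.
u_1 = 0.012000 × 0.675 + 0.010 = 0.018100.
u_2 = 0.018100 × 0.675 + 0.010 = 0.022218.
u_3 = 0.022218 × 0.675 + 0.010 = 0.024997.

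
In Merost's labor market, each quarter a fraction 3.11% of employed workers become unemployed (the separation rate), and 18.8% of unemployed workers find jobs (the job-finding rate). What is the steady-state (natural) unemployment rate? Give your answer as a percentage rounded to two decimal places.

At steady state the flows balance: s·E = f·U, so U/(E+U) = s/(s+f).
u* = 3.11 / (3.11 + 18.8) = 3.11 / 21.91 = 14.19%.

Steady-state unemployment rate ≈ 14.19%.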